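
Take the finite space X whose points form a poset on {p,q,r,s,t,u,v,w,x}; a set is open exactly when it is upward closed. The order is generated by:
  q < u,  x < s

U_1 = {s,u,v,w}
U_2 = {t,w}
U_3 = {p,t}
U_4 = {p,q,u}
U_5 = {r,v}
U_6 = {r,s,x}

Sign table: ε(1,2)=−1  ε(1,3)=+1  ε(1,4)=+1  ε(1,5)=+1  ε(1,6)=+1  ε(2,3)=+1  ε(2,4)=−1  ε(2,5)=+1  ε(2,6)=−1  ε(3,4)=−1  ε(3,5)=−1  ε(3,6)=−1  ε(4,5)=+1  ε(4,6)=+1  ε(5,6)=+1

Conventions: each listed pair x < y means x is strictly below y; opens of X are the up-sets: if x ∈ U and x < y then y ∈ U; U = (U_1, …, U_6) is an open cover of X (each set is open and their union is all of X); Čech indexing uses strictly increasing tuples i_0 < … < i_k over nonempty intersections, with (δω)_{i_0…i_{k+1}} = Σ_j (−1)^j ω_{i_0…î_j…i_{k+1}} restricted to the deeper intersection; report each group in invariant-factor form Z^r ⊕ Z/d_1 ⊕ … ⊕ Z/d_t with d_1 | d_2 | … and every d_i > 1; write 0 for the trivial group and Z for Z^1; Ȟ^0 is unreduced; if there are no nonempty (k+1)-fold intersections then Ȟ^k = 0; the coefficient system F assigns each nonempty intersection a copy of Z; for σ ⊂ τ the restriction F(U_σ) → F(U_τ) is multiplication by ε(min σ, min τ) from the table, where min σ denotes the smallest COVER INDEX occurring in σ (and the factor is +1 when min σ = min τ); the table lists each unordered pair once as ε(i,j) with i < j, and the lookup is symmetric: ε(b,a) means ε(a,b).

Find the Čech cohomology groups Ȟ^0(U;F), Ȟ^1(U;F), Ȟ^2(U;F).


Ȟ^0 = Z; Ȟ^1 = Z^2; Ȟ^2 = 0

intersection data:
  U12={w} U14={u} U15={v} U16={s} U23={t} U34={p} U56={r}
C dims 6,7; δ0: rk 5, SNF 1^5
Ȟ^0 = (6 − 5) − 0 = 1, so Ȟ^0 ≅ Z
Ȟ^1 = (7 − 0) − 5 = 2, so Ȟ^1 ≅ Z^2
Ȟ^2 = (0 − 0) − 0 = 0, so Ȟ^2 ≅ 0


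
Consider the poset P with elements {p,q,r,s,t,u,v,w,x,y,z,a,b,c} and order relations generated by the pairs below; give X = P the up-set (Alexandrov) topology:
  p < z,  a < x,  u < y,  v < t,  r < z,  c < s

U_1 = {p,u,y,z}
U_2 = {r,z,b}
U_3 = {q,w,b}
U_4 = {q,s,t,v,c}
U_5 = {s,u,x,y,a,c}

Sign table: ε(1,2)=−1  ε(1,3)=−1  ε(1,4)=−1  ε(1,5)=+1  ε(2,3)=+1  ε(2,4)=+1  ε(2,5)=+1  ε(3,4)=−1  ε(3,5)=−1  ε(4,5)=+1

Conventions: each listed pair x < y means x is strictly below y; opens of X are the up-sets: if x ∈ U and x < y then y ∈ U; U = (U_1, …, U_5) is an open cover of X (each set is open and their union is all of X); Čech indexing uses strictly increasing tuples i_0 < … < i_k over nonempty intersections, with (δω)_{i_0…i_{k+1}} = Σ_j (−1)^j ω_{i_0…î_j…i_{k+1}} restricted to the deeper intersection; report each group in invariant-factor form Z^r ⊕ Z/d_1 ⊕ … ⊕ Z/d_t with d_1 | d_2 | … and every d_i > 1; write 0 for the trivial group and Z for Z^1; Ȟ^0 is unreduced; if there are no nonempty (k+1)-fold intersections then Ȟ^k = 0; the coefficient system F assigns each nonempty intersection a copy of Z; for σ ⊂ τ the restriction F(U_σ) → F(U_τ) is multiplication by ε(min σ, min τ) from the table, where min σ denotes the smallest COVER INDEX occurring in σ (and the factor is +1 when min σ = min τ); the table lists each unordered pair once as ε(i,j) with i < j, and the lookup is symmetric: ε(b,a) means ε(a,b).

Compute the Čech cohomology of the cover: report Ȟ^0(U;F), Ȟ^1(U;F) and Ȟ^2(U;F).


intersection data:
  U12={z} U15={u,y} U23={b} U34={q} U45={s,c}
C dims 5,5; δ0: rk 4, SNF 1^4
Ȟ^0 = (5 − 4) − 0 = 1, so Ȟ^0 ≅ Z
Ȟ^1 = (5 − 0) − 4 = 1, so Ȟ^1 ≅ Z
Ȟ^2 = (0 − 0) − 0 = 0, so Ȟ^2 ≅ 0

Ȟ^0 ≅ Z; Ȟ^1 ≅ Z; Ȟ^2 ≅ 0


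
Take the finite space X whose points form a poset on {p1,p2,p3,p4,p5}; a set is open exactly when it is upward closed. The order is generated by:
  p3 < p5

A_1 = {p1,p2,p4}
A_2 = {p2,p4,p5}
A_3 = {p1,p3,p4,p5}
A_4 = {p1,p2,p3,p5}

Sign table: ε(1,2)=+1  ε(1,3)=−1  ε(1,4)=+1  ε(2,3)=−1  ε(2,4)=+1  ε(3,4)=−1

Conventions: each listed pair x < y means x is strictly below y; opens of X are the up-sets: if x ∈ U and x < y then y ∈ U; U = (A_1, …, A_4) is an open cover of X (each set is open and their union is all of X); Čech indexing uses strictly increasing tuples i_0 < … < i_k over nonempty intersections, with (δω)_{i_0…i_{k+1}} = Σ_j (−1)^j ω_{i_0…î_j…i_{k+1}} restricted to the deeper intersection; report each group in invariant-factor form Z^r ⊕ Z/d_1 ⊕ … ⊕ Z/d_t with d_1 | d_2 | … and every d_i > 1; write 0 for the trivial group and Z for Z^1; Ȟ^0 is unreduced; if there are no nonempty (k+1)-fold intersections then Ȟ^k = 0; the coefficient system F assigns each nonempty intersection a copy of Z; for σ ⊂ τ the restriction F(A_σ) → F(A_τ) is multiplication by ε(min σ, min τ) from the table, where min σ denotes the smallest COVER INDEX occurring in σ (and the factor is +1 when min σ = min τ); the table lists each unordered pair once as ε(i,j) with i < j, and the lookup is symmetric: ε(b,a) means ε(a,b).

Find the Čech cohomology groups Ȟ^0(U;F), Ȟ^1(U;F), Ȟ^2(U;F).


Ȟ^0(U;F) ≅ Z, Ȟ^1(U;F) ≅ 0, Ȟ^2(U;F) ≅ Z

nonempty overlaps:
  A12={p2,p4} A13={p1,p4} A14={p1,p2} A23={p4,p5} A24={p2,p5} A34={p1,p3,p5}
  A123={p4} A124={p2} A134={p1} A234={p5}
C dims 4,6,4; δ0: rk 3, SNF 1^3; δ1: rk 3, SNF 1^3
degree 0: 4−3−0 = 1 → Ȟ^0 ≅ Z
degree 1: 6−3−3 = 0 → Ȟ^1 ≅ 0
degree 2: 4−0−3 = 1 → Ȟ^2 ≅ Z


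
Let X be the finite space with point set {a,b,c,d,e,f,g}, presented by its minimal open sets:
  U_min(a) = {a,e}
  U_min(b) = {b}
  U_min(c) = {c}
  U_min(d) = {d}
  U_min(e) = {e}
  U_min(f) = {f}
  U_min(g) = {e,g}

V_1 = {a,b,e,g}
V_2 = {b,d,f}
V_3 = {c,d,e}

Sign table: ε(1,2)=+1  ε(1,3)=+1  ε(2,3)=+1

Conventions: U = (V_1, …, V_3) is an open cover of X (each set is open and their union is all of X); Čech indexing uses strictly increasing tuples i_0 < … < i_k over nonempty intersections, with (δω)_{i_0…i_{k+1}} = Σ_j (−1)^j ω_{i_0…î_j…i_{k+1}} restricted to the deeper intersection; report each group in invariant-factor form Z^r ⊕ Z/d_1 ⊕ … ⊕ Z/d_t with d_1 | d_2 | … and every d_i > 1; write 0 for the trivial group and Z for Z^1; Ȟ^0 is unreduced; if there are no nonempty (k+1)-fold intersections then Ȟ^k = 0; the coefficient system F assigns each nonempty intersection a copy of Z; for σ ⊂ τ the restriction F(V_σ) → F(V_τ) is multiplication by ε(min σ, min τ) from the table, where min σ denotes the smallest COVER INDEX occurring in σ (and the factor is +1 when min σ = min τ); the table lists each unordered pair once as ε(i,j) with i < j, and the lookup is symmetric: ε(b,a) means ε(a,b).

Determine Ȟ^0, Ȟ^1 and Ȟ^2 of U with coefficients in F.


Ȟ^0(U;F) ≅ Z,  Ȟ^1(U;F) ≅ Z,  Ȟ^2(U;F) ≅ 0

nonempty intersections:
  V12={b} V13={e} V23={d}
C dims 3,3; δ0: rk 2, SNF 1^2
Ȟ^0: (3−2)−0=1 ⇒ Z
Ȟ^1: (3−0)−2=1 ⇒ Z
Ȟ^2: (0−0)−0=0 ⇒ 0


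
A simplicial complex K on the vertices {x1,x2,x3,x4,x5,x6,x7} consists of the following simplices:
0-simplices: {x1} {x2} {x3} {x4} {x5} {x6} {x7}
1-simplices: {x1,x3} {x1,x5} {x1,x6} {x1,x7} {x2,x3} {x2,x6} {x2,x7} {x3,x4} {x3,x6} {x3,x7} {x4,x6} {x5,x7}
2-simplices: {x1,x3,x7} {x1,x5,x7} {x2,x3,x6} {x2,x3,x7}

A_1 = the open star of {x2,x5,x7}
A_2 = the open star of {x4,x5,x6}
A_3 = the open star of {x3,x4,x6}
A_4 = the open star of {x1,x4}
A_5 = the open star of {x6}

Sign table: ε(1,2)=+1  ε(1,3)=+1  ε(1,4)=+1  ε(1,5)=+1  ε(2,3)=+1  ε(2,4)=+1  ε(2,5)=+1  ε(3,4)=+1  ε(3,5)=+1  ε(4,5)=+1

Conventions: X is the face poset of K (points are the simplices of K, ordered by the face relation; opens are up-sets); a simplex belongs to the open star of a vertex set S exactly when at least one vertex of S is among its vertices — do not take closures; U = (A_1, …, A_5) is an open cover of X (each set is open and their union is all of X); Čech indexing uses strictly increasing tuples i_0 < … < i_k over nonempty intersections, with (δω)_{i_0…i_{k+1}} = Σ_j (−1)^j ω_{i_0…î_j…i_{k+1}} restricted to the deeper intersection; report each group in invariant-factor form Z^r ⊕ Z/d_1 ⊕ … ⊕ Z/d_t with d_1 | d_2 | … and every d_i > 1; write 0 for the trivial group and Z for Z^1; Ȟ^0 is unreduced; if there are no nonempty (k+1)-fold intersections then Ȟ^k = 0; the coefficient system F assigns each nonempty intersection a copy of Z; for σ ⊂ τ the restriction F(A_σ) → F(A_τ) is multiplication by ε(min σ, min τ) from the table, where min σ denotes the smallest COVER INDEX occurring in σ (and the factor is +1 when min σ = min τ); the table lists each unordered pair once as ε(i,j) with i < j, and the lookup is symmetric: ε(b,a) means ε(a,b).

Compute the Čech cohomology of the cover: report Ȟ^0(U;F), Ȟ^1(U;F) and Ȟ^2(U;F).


Ȟ^0(U;F) ≅ Z, Ȟ^1(U;F) ≅ 0, Ȟ^2(U;F) ≅ Z

nerve of the cover:
  A1={{x2},{x5},{x7},{x1,x5},{x1,x7},{x2,x3},{x2,x6},{x2,x7},{x3,x7},{x5,x7},{x1,x3,x7},{x1,x5,x7},{x2,x3,x6},{x2,x3,x7}} A2={{x4},{x5},{x6},{x1,x5},{x1,x6},{x2,x6},{x3,x4},{x3,x6},{x4,x6},{x5,x7},{x1,x5,x7},{x2,x3,x6}} A3={{x3},{x4},{x6},{x1,x3},{x1,x6},{x2,x3},{x2,x6},{x3,x4},{x3,x6},{x3,x7},{x4,x6},{x1,x3,x7},{x2,x3,x6},{x2,x3,x7}} A4={{x1},{x4},{x1,x3},{x1,x5},{x1,x6},{x1,x7},{x3,x4},{x4,x6},{x1,x3,x7},{x1,x5,x7}} A5={{x6},{x1,x6},{x2,x6},{x3,x6},{x4,x6},{x2,x3,x6}}
  A12={{x5},{x1,x5},{x2,x6},{x5,x7},{x1,x5,x7},{x2,x3,x6}} A13={{x2,x3},{x2,x6},{x3,x7},{x1,x3,x7},{x2,x3,x6},{x2,x3,x7}} A14={{x1,x5},{x1,x7},{x1,x3,x7},{x1,x5,x7}} A15={{x2,x6},{x2,x3,x6}} A23={{x4},{x6},{x1,x6},{x2,x6},{x3,x4},{x3,x6},{x4,x6},{x2,x3,x6}} A24={{x4},{x1,x5},{x1,x6},{x3,x4},{x4,x6},{x1,x5,x7}} A25={{x6},{x1,x6},{x2,x6},{x3,x6},{x4,x6},{x2,x3,x6}} A34={{x4},{x1,x3},{x1,x6},{x3,x4},{x4,x6},{x1,x3,x7}} A35={{x6},{x1,x6},{x2,x6},{x3,x6},{x4,x6},{x2,x3,x6}} A45={{x1,x6},{x4,x6}}
  A123={{x2,x6},{x2,x3,x6}} A124={{x1,x5},{x1,x5,x7}} A125={{x2,x6},{x2,x3,x6}} A134={{x1,x3,x7}} A135={{x2,x6},{x2,x3,x6}} A234={{x4},{x1,x6},{x3,x4},{x4,x6}} A235={{x6},{x1,x6},{x2,x6},{x3,x6},{x4,x6},{x2,x3,x6}} A245={{x1,x6},{x4,x6}} A345={{x1,x6},{x4,x6}}
  A1235={{x2,x6},{x2,x3,x6}} A2345={{x1,x6},{x4,x6}}
C dims 5,10,9,2; δ0: rk 4, SNF 1^4; δ1: rk 6, SNF 1^6; δ2: rk 2, SNF 1^2
Ȟ^0 = (5 − 4) − 0 = 1, so Ȟ^0 ≅ Z
Ȟ^1 = (10 − 6) − 4 = 0, so Ȟ^1 ≅ 0
Ȟ^2 = (9 − 2) − 6 = 1, so Ȟ^2 ≅ Z


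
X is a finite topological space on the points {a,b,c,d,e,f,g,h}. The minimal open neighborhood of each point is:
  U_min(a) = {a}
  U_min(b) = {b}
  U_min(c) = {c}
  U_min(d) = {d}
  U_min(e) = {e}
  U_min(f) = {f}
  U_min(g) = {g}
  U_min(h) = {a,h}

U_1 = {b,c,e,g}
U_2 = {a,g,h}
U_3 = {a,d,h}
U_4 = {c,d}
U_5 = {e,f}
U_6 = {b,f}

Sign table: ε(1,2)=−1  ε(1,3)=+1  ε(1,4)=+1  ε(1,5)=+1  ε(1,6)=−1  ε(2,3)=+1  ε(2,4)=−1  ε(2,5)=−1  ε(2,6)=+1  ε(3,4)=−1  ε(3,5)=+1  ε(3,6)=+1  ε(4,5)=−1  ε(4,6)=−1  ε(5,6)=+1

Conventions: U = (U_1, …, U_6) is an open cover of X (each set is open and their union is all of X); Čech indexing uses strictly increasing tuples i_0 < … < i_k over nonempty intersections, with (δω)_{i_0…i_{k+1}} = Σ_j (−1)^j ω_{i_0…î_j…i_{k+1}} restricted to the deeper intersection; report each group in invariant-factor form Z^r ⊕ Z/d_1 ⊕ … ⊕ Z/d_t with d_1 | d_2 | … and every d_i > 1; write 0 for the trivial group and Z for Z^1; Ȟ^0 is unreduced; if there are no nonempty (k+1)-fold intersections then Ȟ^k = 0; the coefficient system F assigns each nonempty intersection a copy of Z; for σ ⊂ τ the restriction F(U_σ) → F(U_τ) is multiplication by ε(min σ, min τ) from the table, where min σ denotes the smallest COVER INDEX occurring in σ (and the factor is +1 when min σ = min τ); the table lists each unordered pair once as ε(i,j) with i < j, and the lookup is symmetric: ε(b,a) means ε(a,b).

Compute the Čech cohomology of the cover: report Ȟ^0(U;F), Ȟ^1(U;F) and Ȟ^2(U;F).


Ȟ^0 = 0; Ȟ^1 = Z ⊕ Z/2; Ȟ^2 = 0

cover nerve:
  U12={g} U14={c} U15={e} U16={b} U23={a,h} U34={d} U56={f}
C dims 6,7; δ0: rk 6, SNF 1^5·2
Ȟ^0: (6−6)−0=0 ⇒ 0
Ȟ^1: (7−0)−6=1 plus torsion [2] ⇒ Z ⊕ Z/2
Ȟ^2: (0−0)−0=0 ⇒ 0


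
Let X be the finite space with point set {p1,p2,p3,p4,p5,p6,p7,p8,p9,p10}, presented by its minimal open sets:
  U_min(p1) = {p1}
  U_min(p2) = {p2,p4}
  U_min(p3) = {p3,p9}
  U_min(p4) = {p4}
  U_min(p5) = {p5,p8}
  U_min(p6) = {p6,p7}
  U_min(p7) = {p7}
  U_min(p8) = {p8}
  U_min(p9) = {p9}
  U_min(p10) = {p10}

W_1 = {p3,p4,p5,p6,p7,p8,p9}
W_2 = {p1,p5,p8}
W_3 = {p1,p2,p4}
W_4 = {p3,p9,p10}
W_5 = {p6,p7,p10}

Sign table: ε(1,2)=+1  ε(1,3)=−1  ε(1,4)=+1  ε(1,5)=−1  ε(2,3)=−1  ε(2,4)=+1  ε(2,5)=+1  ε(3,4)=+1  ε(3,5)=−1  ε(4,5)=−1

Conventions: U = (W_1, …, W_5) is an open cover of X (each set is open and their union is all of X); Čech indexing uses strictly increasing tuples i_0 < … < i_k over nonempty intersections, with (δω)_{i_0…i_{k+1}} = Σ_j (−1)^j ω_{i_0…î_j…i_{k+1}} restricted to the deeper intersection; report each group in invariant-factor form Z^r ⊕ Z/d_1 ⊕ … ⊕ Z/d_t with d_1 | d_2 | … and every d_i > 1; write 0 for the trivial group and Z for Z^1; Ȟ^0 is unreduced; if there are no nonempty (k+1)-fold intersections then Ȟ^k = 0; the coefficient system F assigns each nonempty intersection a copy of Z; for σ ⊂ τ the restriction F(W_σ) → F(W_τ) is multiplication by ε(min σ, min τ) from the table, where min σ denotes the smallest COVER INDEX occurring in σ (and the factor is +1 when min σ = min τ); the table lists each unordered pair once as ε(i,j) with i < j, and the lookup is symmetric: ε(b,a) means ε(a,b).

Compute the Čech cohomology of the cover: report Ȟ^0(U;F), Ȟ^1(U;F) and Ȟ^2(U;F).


Ȟ^0(U;F) ≅ Z; Ȟ^1(U;F) ≅ Z^2; Ȟ^2(U;F) ≅ 0

nonempty intersections:
  W12={p5,p8} W13={p4} W14={p3,p9} W15={p6,p7} W23={p1} W45={p10}
C dims 5,6; δ0: rk 4, SNF 1^4
Ȟ^0: (5−4)−0=1 ⇒ Z
Ȟ^1: (6−0)−4=2 ⇒ Z^2
Ȟ^2: (0−0)−0=0 ⇒ 0


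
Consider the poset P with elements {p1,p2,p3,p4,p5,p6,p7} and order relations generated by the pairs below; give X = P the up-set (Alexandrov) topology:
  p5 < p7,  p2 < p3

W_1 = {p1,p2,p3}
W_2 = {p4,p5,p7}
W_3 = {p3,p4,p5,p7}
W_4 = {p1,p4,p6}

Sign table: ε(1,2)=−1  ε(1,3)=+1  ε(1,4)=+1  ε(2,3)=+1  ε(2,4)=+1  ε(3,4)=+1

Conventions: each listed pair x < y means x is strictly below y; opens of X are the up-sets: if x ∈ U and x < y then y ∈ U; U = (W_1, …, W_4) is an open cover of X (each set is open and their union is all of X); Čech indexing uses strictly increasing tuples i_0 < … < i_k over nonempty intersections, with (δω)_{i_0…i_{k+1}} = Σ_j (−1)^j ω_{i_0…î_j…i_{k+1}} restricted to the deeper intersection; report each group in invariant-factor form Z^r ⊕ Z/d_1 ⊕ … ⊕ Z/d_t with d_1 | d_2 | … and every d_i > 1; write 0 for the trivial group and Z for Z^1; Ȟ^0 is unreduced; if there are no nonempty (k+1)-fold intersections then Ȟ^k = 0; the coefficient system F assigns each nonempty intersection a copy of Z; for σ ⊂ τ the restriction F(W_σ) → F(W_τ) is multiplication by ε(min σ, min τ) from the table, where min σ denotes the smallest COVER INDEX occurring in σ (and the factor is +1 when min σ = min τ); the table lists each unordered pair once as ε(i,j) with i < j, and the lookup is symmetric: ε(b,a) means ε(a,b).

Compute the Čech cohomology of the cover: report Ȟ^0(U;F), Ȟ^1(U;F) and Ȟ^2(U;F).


nonempty overlaps:
  W13={p3} W14={p1} W23={p4,p5,p7} W24={p4} W34={p4}
  W234={p4}
C dims 4,5,1; δ0: rk 3, SNF 1^3; δ1: rk 1, SNF 1^1
degree 0: 4−3−0 = 1 → Ȟ^0 ≅ Z
degree 1: 5−1−3 = 1 → Ȟ^1 ≅ Z
degree 2: 1−0−1 = 0 → Ȟ^2 ≅ 0

Ȟ^0 = Z, Ȟ^1 = Z and Ȟ^2 = 0


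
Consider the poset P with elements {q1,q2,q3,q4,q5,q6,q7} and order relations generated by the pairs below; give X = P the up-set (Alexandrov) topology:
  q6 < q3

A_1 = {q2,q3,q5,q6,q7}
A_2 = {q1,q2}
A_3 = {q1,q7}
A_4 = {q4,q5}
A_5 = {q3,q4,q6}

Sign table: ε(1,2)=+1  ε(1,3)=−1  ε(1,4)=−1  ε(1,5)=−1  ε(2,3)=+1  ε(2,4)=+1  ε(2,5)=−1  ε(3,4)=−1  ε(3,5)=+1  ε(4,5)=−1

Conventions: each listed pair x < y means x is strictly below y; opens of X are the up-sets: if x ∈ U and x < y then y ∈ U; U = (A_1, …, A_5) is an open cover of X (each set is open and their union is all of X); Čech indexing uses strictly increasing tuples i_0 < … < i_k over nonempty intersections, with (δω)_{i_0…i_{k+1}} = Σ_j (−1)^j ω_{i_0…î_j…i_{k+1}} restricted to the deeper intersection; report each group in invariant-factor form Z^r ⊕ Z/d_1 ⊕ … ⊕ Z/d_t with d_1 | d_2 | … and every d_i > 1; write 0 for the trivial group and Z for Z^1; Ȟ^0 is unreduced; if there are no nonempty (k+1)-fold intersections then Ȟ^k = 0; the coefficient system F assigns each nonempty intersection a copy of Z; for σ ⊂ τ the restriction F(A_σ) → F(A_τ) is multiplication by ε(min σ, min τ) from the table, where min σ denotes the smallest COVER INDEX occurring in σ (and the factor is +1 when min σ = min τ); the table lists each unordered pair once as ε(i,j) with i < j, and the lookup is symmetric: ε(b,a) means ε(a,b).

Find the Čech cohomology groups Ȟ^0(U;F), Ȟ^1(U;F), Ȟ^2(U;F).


cover nerve:
  A12={q2} A13={q7} A14={q5} A15={q3,q6} A23={q1} A45={q4}
C dims 5,6; δ0: rk 5, SNF 1^4·2
Ȟ^0: (5−5)−0=0 ⇒ 0
Ȟ^1: (6−0)−5=1 plus torsion [2] ⇒ Z ⊕ Z/2
Ȟ^2: (0−0)−0=0 ⇒ 0

Ȟ^0(U;F) ≅ 0,  Ȟ^1(U;F) ≅ Z ⊕ Z/2,  Ȟ^2(U;F) ≅ 0


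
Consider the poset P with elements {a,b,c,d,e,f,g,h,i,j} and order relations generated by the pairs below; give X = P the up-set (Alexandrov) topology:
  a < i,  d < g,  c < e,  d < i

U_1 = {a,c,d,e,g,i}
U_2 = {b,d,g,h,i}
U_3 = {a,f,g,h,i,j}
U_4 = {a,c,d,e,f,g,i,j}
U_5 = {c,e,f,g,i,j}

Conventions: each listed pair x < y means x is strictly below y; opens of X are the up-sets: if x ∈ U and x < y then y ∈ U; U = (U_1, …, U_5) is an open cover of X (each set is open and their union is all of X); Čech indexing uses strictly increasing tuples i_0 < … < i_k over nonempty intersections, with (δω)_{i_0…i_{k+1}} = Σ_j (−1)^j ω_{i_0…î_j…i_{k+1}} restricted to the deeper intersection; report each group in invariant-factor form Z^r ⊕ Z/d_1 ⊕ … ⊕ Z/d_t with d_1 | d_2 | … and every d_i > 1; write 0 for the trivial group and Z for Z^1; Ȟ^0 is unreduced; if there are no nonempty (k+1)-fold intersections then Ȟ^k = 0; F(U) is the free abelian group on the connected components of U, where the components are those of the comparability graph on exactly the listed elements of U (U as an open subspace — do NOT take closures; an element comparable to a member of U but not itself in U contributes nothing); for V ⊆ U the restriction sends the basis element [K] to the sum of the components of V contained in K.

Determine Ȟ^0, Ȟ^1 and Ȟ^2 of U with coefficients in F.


nerve simplices:
  U12={d,g,i} U13={a,g,i} U14={a,c,d,e,g,i} U15={c,e,g,i} U23={g,h,i} U24={d,g,i} U25={g,i} U34={a,f,g,i,j} U35={f,g,i,j} U45={c,e,f,g,i,j}
  U123={g,i} U124={d,g,i} U125={g,i} U134={a,g,i} U135={g,i} U145={c,e,g,i} U234={g,i} U235={g,i} U245={g,i} U345={f,g,i,j}
  U1234={g,i} U1235={g,i} U1245={g,i} U1345={g,i} U2345={g,i}
  U12345={g,i}
components per intersection:
  U1: {a,d,g,i} {c,e}
  U2: {b} {d,g,i} {h}
  U3: {a,i} {f} {g} {h} {j}
  U4: {a,d,g,i} {c,e} {f} {j}
  U5: {c,e} {f} {g} {i} {j}
  U12: {d,g,i}
  U13: {a,i} {g}
  U14: {a,d,g,i} {c,e}
  U15: {c,e} {g} {i}
  U23: {g} {h} {i}
  U24: {d,g,i}
  U25: {g} {i}
  U34: {a,i} {f} {g} {j}
  U35: {f} {g} {i} {j}
  U45: {c,e} {f} {g} {i} {j}
  U123: {g} {i}
  U124: {d,g,i}
  U125: {g} {i}
  U134: {a,i} {g}
  U135: {g} {i}
  U145: {c,e} {g} {i}
  U234: {g} {i}
  U235: {g} {i}
  U245: {g} {i}
  U345: {f} {g} {i} {j}
  U1234: {g} {i}
  U1235: {g} {i}
  U1245: {g} {i}
  U1345: {g} {i}
  U2345: {g} {i}
  U12345: {g} {i}
C dims 19,27,22,10; δ0: rk 13, SNF 1^13; δ1: rk 14, SNF 1^14; δ2: rk 8, SNF 1^8
degree 0: 19−13−0 = 6 → Ȟ^0 ≅ Z^6
degree 1: 27−14−13 = 0 → Ȟ^1 ≅ 0
degree 2: 22−8−14 = 0 → Ȟ^2 ≅ 0

Ȟ^0(U;F) ≅ Z^6; Ȟ^1(U;F) ≅ 0; Ȟ^2(U;F) ≅ 0


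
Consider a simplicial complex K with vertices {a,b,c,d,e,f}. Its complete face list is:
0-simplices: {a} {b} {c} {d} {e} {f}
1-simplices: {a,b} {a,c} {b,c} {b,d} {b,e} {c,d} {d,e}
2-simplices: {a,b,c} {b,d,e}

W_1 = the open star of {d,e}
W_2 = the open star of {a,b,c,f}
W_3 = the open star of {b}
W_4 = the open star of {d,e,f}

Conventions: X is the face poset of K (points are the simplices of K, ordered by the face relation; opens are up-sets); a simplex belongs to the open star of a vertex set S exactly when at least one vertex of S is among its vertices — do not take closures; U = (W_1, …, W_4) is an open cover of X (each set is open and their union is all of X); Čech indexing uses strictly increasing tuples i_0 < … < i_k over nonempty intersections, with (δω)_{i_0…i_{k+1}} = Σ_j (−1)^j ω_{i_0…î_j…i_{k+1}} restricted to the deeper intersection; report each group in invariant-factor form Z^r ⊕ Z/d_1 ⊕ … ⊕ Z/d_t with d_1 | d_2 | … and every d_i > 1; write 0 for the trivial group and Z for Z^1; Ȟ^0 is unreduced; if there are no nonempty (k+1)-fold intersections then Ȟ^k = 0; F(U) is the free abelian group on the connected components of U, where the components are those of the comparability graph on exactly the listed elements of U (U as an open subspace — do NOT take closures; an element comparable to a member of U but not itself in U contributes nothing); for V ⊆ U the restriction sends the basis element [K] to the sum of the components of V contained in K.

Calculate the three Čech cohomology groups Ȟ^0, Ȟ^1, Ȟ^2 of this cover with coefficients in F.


intersection data:
  W1={{d},{e},{b,d},{b,e},{c,d},{d,e},{b,d,e}} W2={{a},{b},{c},{f},{a,b},{a,c},{b,c},{b,d},{b,e},{c,d},{a,b,c},{b,d,e}} W3={{b},{a,b},{b,c},{b,d},{b,e},{a,b,c},{b,d,e}} W4={{d},{e},{f},{b,d},{b,e},{c,d},{d,e},{b,d,e}}
  W12={{b,d},{b,e},{c,d},{b,d,e}} W13={{b,d},{b,e},{b,d,e}} W14={{d},{e},{b,d},{b,e},{c,d},{d,e},{b,d,e}} W23={{b},{a,b},{b,c},{b,d},{b,e},{a,b,c},{b,d,e}} W24={{f},{b,d},{b,e},{c,d},{b,d,e}} W34={{b,d},{b,e},{b,d,e}}
  W123={{b,d},{b,e},{b,d,e}} W124={{b,d},{b,e},{c,d},{b,d,e}} W134={{b,d},{b,e},{b,d,e}} W234={{b,d},{b,e},{b,d,e}}
  W1234={{b,d},{b,e},{b,d,e}}
components per intersection:
  W1: {{d},{e},{b,d},{b,e},{c,d},{d,e},{b,d,e}}
  W2: {{a},{b},{c},{a,b},{a,c},{b,c},{b,d},{b,e},{c,d},{a,b,c},{b,d,e}} {{f}}
  W3: {{b},{a,b},{b,c},{b,d},{b,e},{a,b,c},{b,d,e}}
  W4: {{d},{e},{b,d},{b,e},{c,d},{d,e},{b,d,e}} {{f}}
  W12: {{b,d},{b,e},{b,d,e}} {{c,d}}
  W13: {{b,d},{b,e},{b,d,e}}
  W14: {{d},{e},{b,d},{b,e},{c,d},{d,e},{b,d,e}}
  W23: {{b},{a,b},{b,c},{b,d},{b,e},{a,b,c},{b,d,e}}
  W24: {{f}} {{b,d},{b,e},{b,d,e}} {{c,d}}
  W34: {{b,d},{b,e},{b,d,e}}
  W123: {{b,d},{b,e},{b,d,e}}
  W124: {{b,d},{b,e},{b,d,e}} {{c,d}}
  W134: {{b,d},{b,e},{b,d,e}}
  W234: {{b,d},{b,e},{b,d,e}}
  W1234: {{b,d},{b,e},{b,d,e}}
C dims 6,9,5,1; δ0: rk 4, SNF 1^4; δ1: rk 4, SNF 1^4; δ2: rk 1, SNF 1^1
Ȟ^0 = (6 − 4) − 0 = 2, so Ȟ^0 ≅ Z^2
Ȟ^1 = (9 − 4) − 4 = 1, so Ȟ^1 ≅ Z
Ȟ^2 = (5 − 1) − 4 = 0, so Ȟ^2 ≅ 0

Ȟ^0 ≅ Z^2,  Ȟ^1 ≅ Z,  Ȟ^2 ≅ 0


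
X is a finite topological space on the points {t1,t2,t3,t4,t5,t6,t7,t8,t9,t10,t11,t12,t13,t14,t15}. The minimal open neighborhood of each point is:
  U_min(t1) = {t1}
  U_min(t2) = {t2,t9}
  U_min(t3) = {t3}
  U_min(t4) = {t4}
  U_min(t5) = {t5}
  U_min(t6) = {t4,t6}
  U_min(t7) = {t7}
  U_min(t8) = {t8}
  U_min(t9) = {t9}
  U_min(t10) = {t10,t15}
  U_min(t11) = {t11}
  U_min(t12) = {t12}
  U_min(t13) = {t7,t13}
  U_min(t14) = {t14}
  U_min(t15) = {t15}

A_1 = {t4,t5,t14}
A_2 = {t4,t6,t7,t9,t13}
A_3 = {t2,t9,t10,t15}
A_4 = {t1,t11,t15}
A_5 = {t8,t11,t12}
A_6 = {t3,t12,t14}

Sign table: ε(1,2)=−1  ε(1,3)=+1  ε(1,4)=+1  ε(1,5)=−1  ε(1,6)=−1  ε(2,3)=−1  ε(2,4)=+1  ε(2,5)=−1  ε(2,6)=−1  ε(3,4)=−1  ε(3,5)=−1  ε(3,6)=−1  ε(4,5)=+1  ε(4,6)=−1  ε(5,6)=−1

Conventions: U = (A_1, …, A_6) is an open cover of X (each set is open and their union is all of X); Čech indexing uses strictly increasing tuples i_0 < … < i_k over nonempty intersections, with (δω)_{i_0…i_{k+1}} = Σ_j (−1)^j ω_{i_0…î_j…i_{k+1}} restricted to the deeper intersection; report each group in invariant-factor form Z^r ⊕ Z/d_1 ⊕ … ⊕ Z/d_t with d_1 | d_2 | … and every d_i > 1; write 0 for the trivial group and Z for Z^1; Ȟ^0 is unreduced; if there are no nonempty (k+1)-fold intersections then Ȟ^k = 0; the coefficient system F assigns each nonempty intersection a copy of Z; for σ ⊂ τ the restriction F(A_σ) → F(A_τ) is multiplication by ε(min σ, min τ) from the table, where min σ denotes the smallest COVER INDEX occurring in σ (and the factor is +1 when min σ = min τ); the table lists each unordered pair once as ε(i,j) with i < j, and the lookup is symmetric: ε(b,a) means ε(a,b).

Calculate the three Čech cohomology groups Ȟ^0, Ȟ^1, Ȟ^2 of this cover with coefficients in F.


nerve of the cover:
  A12={t4} A16={t14} A23={t9} A34={t15} A45={t11} A56={t12}
C dims 6,6; δ0: rk 6, SNF 1^5·2
Ȟ^0 = (6 − 6) − 0 = 0, so Ȟ^0 ≅ 0
Ȟ^1 = (6 − 0) − 6 = 0 plus torsion [2], so Ȟ^1 ≅ Z/2
Ȟ^2 = (0 − 0) − 0 = 0, so Ȟ^2 ≅ 0

Ȟ^0 ≅ 0, Ȟ^1 ≅ Z/2 and Ȟ^2 ≅ 0


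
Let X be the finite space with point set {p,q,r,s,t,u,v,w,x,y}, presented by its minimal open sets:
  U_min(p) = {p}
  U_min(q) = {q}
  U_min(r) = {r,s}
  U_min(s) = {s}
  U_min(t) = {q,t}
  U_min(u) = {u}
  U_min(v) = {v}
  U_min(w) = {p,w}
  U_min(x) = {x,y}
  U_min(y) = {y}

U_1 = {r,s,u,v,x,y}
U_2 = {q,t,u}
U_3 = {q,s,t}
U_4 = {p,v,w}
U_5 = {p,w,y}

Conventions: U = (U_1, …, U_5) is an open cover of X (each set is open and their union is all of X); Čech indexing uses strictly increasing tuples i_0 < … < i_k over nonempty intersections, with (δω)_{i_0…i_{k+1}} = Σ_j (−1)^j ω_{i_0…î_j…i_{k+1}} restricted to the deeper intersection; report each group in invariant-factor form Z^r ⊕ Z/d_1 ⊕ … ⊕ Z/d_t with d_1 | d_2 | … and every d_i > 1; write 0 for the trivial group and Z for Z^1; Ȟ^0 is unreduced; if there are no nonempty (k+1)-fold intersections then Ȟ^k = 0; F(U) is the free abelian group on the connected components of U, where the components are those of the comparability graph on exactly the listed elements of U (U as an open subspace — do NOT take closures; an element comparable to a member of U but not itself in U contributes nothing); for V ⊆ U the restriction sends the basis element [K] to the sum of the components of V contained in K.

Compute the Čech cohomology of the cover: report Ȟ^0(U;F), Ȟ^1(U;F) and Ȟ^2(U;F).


nerve of the cover:
  U12={u} U13={s} U14={v} U15={y} U23={q,t} U45={p,w}
components per intersection:
  U1: {r,s} {u} {v} {x,y}
  U2: {q,t} {u}
  U3: {q,t} {s}
  U4: {p,w} {v}
  U5: {p,w} {y}
  U12: {u}
  U13: {s}
  U14: {v}
  U15: {y}
  U23: {q,t}
  U45: {p,w}
C dims 12,6; δ0: rk 6, SNF 1^6
Ȟ^0 = (12 − 6) − 0 = 6, so Ȟ^0 ≅ Z^6
Ȟ^1 = (6 − 0) − 6 = 0, so Ȟ^1 ≅ 0
Ȟ^2 = (0 − 0) − 0 = 0, so Ȟ^2 ≅ 0

Ȟ^0 ≅ Z^6, Ȟ^1 ≅ 0 and Ȟ^2 ≅ 0


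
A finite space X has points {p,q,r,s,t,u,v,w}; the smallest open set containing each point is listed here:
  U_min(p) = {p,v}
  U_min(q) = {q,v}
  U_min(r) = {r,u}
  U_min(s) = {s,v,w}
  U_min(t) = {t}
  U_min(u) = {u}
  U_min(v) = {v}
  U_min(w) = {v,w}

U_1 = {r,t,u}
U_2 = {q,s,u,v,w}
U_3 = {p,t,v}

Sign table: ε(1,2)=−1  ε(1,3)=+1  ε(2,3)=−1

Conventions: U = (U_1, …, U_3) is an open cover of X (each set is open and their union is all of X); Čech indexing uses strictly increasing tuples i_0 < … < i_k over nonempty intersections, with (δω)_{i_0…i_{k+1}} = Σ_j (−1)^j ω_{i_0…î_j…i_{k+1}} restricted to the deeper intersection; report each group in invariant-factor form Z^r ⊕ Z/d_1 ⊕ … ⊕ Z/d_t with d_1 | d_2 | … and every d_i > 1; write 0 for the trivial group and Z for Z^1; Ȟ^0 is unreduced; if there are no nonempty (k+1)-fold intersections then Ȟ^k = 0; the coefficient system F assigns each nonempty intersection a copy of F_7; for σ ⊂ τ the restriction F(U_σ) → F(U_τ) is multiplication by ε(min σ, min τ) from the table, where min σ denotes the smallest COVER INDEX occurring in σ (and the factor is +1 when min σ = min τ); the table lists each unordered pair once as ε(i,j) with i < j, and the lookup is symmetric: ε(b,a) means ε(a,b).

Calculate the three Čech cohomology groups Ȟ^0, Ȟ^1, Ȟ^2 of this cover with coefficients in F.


Ȟ^0(U;F) ≅ Z/7; Ȟ^1(U;F) ≅ Z/7; Ȟ^2(U;F) ≅ 0

cover nerve:
  U12={u} U13={t} U23={v}
C dims 3,3; δ0: rk_F7 2
Ȟ^0: (3−2)−0=1 ⇒ Z/7
Ȟ^1: (3−0)−2=1 ⇒ Z/7
Ȟ^2: (0−0)−0=0 ⇒ 0


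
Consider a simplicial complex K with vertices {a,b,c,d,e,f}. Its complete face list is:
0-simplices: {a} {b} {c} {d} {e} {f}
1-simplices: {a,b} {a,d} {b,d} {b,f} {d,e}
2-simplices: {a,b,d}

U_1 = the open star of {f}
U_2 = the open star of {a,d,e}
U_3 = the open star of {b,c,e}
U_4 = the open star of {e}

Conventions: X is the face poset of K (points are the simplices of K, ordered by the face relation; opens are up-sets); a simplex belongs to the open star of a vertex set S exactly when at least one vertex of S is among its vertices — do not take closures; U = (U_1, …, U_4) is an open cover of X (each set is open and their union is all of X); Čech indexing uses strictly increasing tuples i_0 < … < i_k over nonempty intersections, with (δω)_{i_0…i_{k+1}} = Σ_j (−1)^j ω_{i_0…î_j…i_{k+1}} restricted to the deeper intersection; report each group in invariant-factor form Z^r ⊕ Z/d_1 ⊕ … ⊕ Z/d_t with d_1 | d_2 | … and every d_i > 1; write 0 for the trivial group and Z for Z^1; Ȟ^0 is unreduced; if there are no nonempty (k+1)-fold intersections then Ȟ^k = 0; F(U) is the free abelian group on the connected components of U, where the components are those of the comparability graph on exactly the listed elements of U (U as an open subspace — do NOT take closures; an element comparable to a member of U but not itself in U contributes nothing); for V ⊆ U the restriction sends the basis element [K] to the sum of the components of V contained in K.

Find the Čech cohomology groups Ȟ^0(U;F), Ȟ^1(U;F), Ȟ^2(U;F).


nerve simplices:
  U1={{f},{b,f}} U2={{a},{d},{e},{a,b},{a,d},{b,d},{d,e},{a,b,d}} U3={{b},{c},{e},{a,b},{b,d},{b,f},{d,e},{a,b,d}} U4={{e},{d,e}}
  U13={{b,f}} U23={{e},{a,b},{b,d},{d,e},{a,b,d}} U24={{e},{d,e}} U34={{e},{d,e}}
  U234={{e},{d,e}}
components per intersection:
  U1: {{f},{b,f}}
  U2: {{a},{d},{e},{a,b},{a,d},{b,d},{d,e},{a,b,d}}
  U3: {{b},{a,b},{b,d},{b,f},{a,b,d}} {{c}} {{e},{d,e}}
  U4: {{e},{d,e}}
  U13: {{b,f}}
  U23: {{e},{d,e}} {{a,b},{b,d},{a,b,d}}
  U24: {{e},{d,e}}
  U34: {{e},{d,e}}
  U234: {{e},{d,e}}
C dims 6,5,1; δ0: rk 4, SNF 1^4; δ1: rk 1, SNF 1^1
degree 0: 6−4−0 = 2 → Ȟ^0 ≅ Z^2
degree 1: 5−1−4 = 0 → Ȟ^1 ≅ 0
degree 2: 1−0−1 = 0 → Ȟ^2 ≅ 0

Ȟ^0 = Z^2, Ȟ^1 = 0 and Ȟ^2 = 0


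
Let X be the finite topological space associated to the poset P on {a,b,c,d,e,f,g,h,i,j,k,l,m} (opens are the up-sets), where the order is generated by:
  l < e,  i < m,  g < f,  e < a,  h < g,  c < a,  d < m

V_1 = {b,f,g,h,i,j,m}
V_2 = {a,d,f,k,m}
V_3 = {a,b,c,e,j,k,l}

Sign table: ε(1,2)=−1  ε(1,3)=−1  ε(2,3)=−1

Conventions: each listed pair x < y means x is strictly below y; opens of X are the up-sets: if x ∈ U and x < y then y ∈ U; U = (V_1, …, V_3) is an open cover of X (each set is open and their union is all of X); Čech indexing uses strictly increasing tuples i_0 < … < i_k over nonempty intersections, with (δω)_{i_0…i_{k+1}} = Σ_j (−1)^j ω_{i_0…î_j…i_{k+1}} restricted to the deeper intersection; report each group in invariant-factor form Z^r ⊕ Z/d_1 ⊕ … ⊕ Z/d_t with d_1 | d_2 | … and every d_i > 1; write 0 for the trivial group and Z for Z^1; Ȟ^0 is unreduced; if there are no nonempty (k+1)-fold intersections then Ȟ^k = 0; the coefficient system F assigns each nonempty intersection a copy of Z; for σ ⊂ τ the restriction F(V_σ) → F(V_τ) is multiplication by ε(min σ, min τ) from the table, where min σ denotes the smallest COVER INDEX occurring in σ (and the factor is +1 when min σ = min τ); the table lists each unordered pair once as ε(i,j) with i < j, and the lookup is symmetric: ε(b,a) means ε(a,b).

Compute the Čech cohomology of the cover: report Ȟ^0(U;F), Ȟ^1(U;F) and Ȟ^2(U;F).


nerve of the cover:
  V12={f,m} V13={b,j} V23={a,k}
C dims 3,3; δ0: rk 3, SNF 1^2·2
Ȟ^0 = (3 − 3) − 0 = 0, so Ȟ^0 ≅ 0
Ȟ^1 = (3 − 0) − 3 = 0 plus torsion [2], so Ȟ^1 ≅ Z/2
Ȟ^2 = (0 − 0) − 0 = 0, so Ȟ^2 ≅ 0

Ȟ^0 = 0, Ȟ^1 = Z/2, Ȟ^2 = 0


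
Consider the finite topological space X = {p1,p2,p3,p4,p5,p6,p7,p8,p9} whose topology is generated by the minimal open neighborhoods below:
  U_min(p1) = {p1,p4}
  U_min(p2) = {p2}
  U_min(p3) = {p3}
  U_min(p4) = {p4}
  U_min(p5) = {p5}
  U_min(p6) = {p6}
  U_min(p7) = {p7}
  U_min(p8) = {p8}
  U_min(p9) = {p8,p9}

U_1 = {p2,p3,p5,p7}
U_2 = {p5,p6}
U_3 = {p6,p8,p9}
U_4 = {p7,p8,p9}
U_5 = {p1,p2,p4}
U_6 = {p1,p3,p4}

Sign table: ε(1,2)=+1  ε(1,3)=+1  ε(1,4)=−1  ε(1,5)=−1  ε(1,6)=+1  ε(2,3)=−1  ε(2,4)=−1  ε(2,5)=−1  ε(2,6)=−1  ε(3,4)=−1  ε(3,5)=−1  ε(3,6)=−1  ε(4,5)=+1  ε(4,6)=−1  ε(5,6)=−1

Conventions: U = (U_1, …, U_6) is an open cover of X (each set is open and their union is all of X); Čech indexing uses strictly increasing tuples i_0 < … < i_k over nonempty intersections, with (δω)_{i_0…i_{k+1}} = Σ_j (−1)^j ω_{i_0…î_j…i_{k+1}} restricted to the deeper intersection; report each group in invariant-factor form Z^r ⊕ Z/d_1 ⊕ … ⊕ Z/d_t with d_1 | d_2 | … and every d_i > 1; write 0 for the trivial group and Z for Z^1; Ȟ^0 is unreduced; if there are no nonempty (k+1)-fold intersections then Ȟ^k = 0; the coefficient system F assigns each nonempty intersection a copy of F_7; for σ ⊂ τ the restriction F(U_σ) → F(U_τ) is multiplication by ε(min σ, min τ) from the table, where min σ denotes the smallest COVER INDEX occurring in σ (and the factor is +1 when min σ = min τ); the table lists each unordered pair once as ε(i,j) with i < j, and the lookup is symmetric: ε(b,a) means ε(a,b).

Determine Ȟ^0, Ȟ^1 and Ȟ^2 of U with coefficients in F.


intersection data:
  U12={p5} U14={p7} U15={p2} U16={p3} U23={p6} U34={p8,p9} U56={p1,p4}
C dims 6,7; δ0: rk_F7 6
Ȟ^0 = (6 − 6) − 0 = 0, so Ȟ^0 ≅ 0
Ȟ^1 = (7 − 0) − 6 = 1, so Ȟ^1 ≅ Z/7
Ȟ^2 = (0 − 0) − 0 = 0, so Ȟ^2 ≅ 0

Ȟ^0 = 0; Ȟ^1 = Z/7; Ȟ^2 = 0


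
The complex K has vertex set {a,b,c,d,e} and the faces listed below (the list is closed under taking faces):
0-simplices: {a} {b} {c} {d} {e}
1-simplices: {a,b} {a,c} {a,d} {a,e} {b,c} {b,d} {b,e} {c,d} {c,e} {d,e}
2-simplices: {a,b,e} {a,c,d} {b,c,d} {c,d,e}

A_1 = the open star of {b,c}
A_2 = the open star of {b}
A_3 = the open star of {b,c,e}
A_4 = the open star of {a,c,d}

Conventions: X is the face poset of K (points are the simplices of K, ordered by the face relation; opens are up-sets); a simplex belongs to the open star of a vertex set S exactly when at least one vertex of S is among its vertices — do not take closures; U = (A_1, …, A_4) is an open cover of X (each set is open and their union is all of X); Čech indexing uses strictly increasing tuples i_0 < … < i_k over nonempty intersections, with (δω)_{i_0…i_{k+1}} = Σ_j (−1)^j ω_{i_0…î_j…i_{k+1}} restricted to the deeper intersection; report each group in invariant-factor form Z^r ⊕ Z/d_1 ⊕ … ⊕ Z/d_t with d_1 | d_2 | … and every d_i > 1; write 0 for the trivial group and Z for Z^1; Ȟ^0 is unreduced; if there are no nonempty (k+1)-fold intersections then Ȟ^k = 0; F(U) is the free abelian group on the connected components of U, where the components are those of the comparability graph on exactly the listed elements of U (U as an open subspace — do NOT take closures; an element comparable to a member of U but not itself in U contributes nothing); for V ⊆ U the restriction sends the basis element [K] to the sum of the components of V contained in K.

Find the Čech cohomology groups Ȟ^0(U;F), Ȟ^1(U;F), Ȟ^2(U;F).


nerve of the cover:
  A1={{b},{c},{a,b},{a,c},{b,c},{b,d},{b,e},{c,d},{c,e},{a,b,e},{a,c,d},{b,c,d},{c,d,e}} A2={{b},{a,b},{b,c},{b,d},{b,e},{a,b,e},{b,c,d}} A3={{b},{c},{e},{a,b},{a,c},{a,e},{b,c},{b,d},{b,e},{c,d},{c,e},{d,e},{a,b,e},{a,c,d},{b,c,d},{c,d,e}} A4={{a},{c},{d},{a,b},{a,c},{a,d},{a,e},{b,c},{b,d},{c,d},{c,e},{d,e},{a,b,e},{a,c,d},{b,c,d},{c,d,e}}
  A12={{b},{a,b},{b,c},{b,d},{b,e},{a,b,e},{b,c,d}} A13={{b},{c},{a,b},{a,c},{b,c},{b,d},{b,e},{c,d},{c,e},{a,b,e},{a,c,d},{b,c,d},{c,d,e}} A14={{c},{a,b},{a,c},{b,c},{b,d},{c,d},{c,e},{a,b,e},{a,c,d},{b,c,d},{c,d,e}} A23={{b},{a,b},{b,c},{b,d},{b,e},{a,b,e},{b,c,d}} A24={{a,b},{b,c},{b,d},{a,b,e},{b,c,d}} A34={{c},{a,b},{a,c},{a,e},{b,c},{b,d},{c,d},{c,e},{d,e},{a,b,e},{a,c,d},{b,c,d},{c,d,e}}
  A123={{b},{a,b},{b,c},{b,d},{b,e},{a,b,e},{b,c,d}} A124={{a,b},{b,c},{b,d},{a,b,e},{b,c,d}} A134={{c},{a,b},{a,c},{b,c},{b,d},{c,d},{c,e},{a,b,e},{a,c,d},{b,c,d},{c,d,e}} A234={{a,b},{b,c},{b,d},{a,b,e},{b,c,d}}
  A1234={{a,b},{b,c},{b,d},{a,b,e},{b,c,d}}
components per intersection:
  A1: {{b},{c},{a,b},{a,c},{b,c},{b,d},{b,e},{c,d},{c,e},{a,b,e},{a,c,d},{b,c,d},{c,d,e}}
  A2: {{b},{a,b},{b,c},{b,d},{b,e},{a,b,e},{b,c,d}}
  A3: {{b},{c},{e},{a,b},{a,c},{a,e},{b,c},{b,d},{b,e},{c,d},{c,e},{d,e},{a,b,e},{a,c,d},{b,c,d},{c,d,e}}
  A4: {{a},{c},{d},{a,b},{a,c},{a,d},{a,e},{b,c},{b,d},{c,d},{c,e},{d,e},{a,b,e},{a,c,d},{b,c,d},{c,d,e}}
  A12: {{b},{a,b},{b,c},{b,d},{b,e},{a,b,e},{b,c,d}}
  A13: {{b},{c},{a,b},{a,c},{b,c},{b,d},{b,e},{c,d},{c,e},{a,b,e},{a,c,d},{b,c,d},{c,d,e}}
  A14: {{c},{a,c},{b,c},{b,d},{c,d},{c,e},{a,c,d},{b,c,d},{c,d,e}} {{a,b},{a,b,e}}
  A23: {{b},{a,b},{b,c},{b,d},{b,e},{a,b,e},{b,c,d}}
  A24: {{a,b},{a,b,e}} {{b,c},{b,d},{b,c,d}}
  A34: {{c},{a,c},{b,c},{b,d},{c,d},{c,e},{d,e},{a,c,d},{b,c,d},{c,d,e}} {{a,b},{a,e},{a,b,e}}
  A123: {{b},{a,b},{b,c},{b,d},{b,e},{a,b,e},{b,c,d}}
  A124: {{a,b},{a,b,e}} {{b,c},{b,d},{b,c,d}}
  A134: {{c},{a,c},{b,c},{b,d},{c,d},{c,e},{a,c,d},{b,c,d},{c,d,e}} {{a,b},{a,b,e}}
  A234: {{a,b},{a,b,e}} {{b,c},{b,d},{b,c,d}}
  A1234: {{a,b},{a,b,e}} {{b,c},{b,d},{b,c,d}}
C dims 4,9,7,2; δ0: rk 3, SNF 1^3; δ1: rk 5, SNF 1^5; δ2: rk 2, SNF 1^2
Ȟ^0 = (4 − 3) − 0 = 1, so Ȟ^0 ≅ Z
Ȟ^1 = (9 − 5) − 3 = 1, so Ȟ^1 ≅ Z
Ȟ^2 = (7 − 2) − 5 = 0, so Ȟ^2 ≅ 0

Ȟ^0 = Z,  Ȟ^1 = Z,  Ȟ^2 = 0


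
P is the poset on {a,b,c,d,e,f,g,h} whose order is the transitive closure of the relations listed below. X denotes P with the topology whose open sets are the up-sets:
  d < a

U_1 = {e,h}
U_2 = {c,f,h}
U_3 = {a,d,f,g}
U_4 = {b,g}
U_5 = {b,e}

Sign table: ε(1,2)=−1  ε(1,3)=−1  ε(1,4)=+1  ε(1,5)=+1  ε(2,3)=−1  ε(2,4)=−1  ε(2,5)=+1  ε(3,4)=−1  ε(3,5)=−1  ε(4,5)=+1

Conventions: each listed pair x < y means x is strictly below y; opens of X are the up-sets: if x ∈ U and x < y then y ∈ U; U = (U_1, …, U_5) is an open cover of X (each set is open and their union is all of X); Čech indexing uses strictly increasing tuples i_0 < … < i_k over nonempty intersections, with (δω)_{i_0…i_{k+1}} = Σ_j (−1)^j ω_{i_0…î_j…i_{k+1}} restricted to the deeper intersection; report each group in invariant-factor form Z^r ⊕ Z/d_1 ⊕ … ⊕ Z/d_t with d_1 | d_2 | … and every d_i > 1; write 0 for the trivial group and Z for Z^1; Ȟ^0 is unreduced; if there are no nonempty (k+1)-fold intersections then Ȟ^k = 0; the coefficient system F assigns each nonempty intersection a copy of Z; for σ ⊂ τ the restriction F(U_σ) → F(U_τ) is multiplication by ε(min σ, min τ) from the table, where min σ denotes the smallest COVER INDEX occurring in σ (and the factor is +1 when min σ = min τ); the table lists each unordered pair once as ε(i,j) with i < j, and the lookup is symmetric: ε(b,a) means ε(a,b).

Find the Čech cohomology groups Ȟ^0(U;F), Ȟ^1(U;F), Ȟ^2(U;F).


Ȟ^0 = 0; Ȟ^1 = Z/2; Ȟ^2 = 0

nerve of the cover:
  U12={h} U15={e} U23={f} U34={g} U45={b}
C dims 5,5; δ0: rk 5, SNF 1^4·2
Ȟ^0 = (5 − 5) − 0 = 0, so Ȟ^0 ≅ 0
Ȟ^1 = (5 − 0) − 5 = 0 plus torsion [2], so Ȟ^1 ≅ Z/2
Ȟ^2 = (0 − 0) − 0 = 0, so Ȟ^2 ≅ 0
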